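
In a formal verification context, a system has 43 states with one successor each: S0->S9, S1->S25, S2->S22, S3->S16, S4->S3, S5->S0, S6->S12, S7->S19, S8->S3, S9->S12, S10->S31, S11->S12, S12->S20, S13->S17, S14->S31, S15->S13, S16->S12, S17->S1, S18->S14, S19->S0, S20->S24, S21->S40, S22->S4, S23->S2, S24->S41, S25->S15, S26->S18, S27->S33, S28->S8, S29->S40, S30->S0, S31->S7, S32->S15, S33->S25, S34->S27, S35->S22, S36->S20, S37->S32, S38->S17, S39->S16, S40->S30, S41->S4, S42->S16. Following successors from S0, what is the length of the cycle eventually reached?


Trace from S0 until a state repeats:
  S0 -> S9 -> S12 -> S20 -> S24 -> S41 -> S4 -> S3 -> S16 -> S12
S12 first seen at step 2, revisited at step 9.
Cycle length = 9 - 2 = 7

7


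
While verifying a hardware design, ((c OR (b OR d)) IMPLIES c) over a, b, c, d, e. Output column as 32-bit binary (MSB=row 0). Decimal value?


Formula: ((c OR (b OR d)) IMPLIES c) over a, b, c, d, e (32 rows)
Evaluate each row (bits = a,b,c,d,e, MSB first):
  row 0 [00000]: ((0 OR (0 OR 0)) IMPLIES 0) -> 1
  row 1 [00001]: ((0 OR (0 OR 0)) IMPLIES 0) -> 1
  row 2 [00010]: ((0 OR (0 OR 1)) IMPLIES 0) -> 0
  row 3 [00011]: ((0 OR (0 OR 1)) IMPLIES 0) -> 0
  row 4 [00100]: ((1 OR (0 OR 0)) IMPLIES 1) -> 1
  row 5 [00101]: ((1 OR (0 OR 0)) IMPLIES 1) -> 1
  row 6 [00110]: ((1 OR (0 OR 1)) IMPLIES 1) -> 1
  row 7 [00111]: ((1 OR (0 OR 1)) IMPLIES 1) -> 1
  row 8 [01000]: ((0 OR (1 OR 0)) IMPLIES 0) -> 0
  row 9 [01001]: ((0 OR (1 OR 0)) IMPLIES 0) -> 0
  row 10 [01010]: ((0 OR (1 OR 1)) IMPLIES 0) -> 0
  row 11 [01011]: ((0 OR (1 OR 1)) IMPLIES 0) -> 0
  row 12 [01100]: ((1 OR (1 OR 0)) IMPLIES 1) -> 1
  row 13 [01101]: ((1 OR (1 OR 0)) IMPLIES 1) -> 1
  row 14 [01110]: ((1 OR (1 OR 1)) IMPLIES 1) -> 1
  row 15 [01111]: ((1 OR (1 OR 1)) IMPLIES 1) -> 1
  row 16 [10000]: ((0 OR (0 OR 0)) IMPLIES 0) -> 1
  row 17 [10001]: ((0 OR (0 OR 0)) IMPLIES 0) -> 1
  row 18 [10010]: ((0 OR (0 OR 1)) IMPLIES 0) -> 0
  row 19 [10011]: ((0 OR (0 OR 1)) IMPLIES 0) -> 0
  row 20 [10100]: ((1 OR (0 OR 0)) IMPLIES 1) -> 1
  row 21 [10101]: ((1 OR (0 OR 0)) IMPLIES 1) -> 1
  row 22 [10110]: ((1 OR (0 OR 1)) IMPLIES 1) -> 1
  row 23 [10111]: ((1 OR (0 OR 1)) IMPLIES 1) -> 1
  row 24 [11000]: ((0 OR (1 OR 0)) IMPLIES 0) -> 0
  row 25 [11001]: ((0 OR (1 OR 0)) IMPLIES 0) -> 0
  row 26 [11010]: ((0 OR (1 OR 1)) IMPLIES 0) -> 0
  row 27 [11011]: ((0 OR (1 OR 1)) IMPLIES 0) -> 0
  row 28 [11100]: ((1 OR (1 OR 0)) IMPLIES 1) -> 1
  row 29 [11101]: ((1 OR (1 OR 0)) IMPLIES 1) -> 1
  row 30 [11110]: ((1 OR (1 OR 1)) IMPLIES 1) -> 1
  row 31 [11111]: ((1 OR (1 OR 1)) IMPLIES 1) -> 1
Full result column, 4 rows per line (a,b,c fixed per line; d,e runs 00..11 left to right):
  rows 0-3 [a,b,c=000]: 1100  = hex C
  rows 4-7 [a,b,c=001]: 1111  = hex F
  rows 8-11 [a,b,c=010]: 0000  = hex 0
  rows 12-15 [a,b,c=011]: 1111  = hex F
  rows 16-19 [a,b,c=100]: 1100  = hex C
  rows 20-23 [a,b,c=101]: 1111  = hex F
  rows 24-27 [a,b,c=110]: 0000  = hex 0
  rows 28-31 [a,b,c=111]: 1111  = hex F
Output column (row 0 .. row 31) = 11001111000011111100111100001111
Output column grouped in 4s = 1100 1111 0000 1111 1100 1111 0000 1111 = 0xCF0FCF0F
Convert to decimal digit by digit (value = value*16 + digit):
  C -> 12
  12*16 + 15 (F) = 207
  207*16 + 0 = 3312
  3312*16 + 15 (F) = 53007
  53007*16 + 12 (C) = 848124
  848124*16 + 15 (F) = 13569999
  13569999*16 + 0 = 217119984
  217119984*16 + 15 (F) = 3473919759
Decimal = 3473919759

3473919759


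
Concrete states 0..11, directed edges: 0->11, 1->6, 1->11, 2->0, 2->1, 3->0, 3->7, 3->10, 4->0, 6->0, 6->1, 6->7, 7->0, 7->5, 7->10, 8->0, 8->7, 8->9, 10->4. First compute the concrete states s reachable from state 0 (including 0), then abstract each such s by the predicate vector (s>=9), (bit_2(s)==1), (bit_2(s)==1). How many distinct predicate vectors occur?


BFS from 0:
Concrete reachable: {0, 11}
Abstract via predicates (s>=9), (bit_2(s)==1), (bit_2(s)==1):
  (0,0,0) <- {0}
  (1,0,0) <- {11}
Distinct abstract states = 2

2


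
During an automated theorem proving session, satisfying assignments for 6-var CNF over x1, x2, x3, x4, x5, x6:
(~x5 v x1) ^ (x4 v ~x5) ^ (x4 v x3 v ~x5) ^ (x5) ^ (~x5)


CNF with 5 clauses over 6 vars (64 assignments).
An assignment satisfies CNF iff every clause has >=1 true literal.
Check each row (bits = x1,x2,x3,x4,x5,x6; clause T/F shown):
  row 0 [000000]: clauses=TTTFT -> 0
  row 1 [000001]: clauses=TTTFT -> 0
  row 2 [000010]: clauses=FFFTF -> 0
  row 3 [000011]: clauses=FFFTF -> 0
  row 4 [000100]: clauses=TTTFT -> 0
  (every remaining row is evaluated the same way; all 64 results are listed next)
Full result column, 8 rows per line (x1,x2,x3 fixed per line; x4,x5,x6 runs 000..111 left to right):
  rows 0-7 [x1,x2,x3=000]: 00000000  (ones: 0)
  rows 8-15 [x1,x2,x3=001]: 00000000  (ones: 0)
  rows 16-23 [x1,x2,x3=010]: 00000000  (ones: 0)
  rows 24-31 [x1,x2,x3=011]: 00000000  (ones: 0)
  rows 32-39 [x1,x2,x3=100]: 00000000  (ones: 0)
  rows 40-47 [x1,x2,x3=101]: 00000000  (ones: 0)
  rows 48-55 [x1,x2,x3=110]: 00000000  (ones: 0)
  rows 56-63 [x1,x2,x3=111]: 00000000  (ones: 0)
Satisfying assignments = 0+0+0+0+0+0+0+0 = 0

0


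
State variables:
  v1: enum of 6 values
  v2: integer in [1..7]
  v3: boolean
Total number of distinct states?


State space = product of domain sizes of all variables.
Domain sizes:
  v1 (enum of 6 values): 6
  v2 (integer in [1..7]): 7
  v3 (boolean): 2
Product = 6 * 7 * 2 = 84

84


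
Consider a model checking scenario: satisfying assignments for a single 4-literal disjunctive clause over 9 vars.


Step 1: Total=2^9=512
Step 2: Unsat when all 4 false: 2^5=32
Step 3: Sat=512-32=480

480


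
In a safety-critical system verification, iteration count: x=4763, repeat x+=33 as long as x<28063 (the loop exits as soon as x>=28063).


Step 1: x goes from 4763 toward 28063 by 33; the body runs while x<28063, so iterations = ceil((bound-start)/step)
Step 2: Distance=23300
Step 3: ceil(23300/33)=707

707


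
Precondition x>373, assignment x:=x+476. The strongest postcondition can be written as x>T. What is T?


Formula: sp(P, x:=E) = exists old_x. (x = E[old_x/x]) AND P[old_x/x] (old_x is the value of x before the assignment; eliminate old_x by solving x = E[old_x/x] for old_x)
Step 1: Precondition P: x>373, i.e. old_x > 373
Step 2: Assignment gives x = old_x + 476, so old_x = x - 476
Step 3: Substitute into P: x - 476 > 373
Step 4: Simplify: x > 373+476 = 849

849


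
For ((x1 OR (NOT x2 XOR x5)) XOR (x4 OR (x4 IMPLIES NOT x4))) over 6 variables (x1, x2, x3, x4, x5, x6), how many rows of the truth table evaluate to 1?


Formula: ((x1 OR (NOT x2 XOR x5)) XOR (x4 OR (x4 IMPLIES NOT x4))) over 6 vars (64 rows)
Evaluate each row (x1, x2, x3, x4, x5, x6 as bits, MSB first):
  row 0 [000000]: ((0 OR (NOT 0 XOR 0)) XOR (0 OR (0 IMPLIES NOT 0))) -> 0
  row 1 [000001]: ((0 OR (NOT 0 XOR 0)) XOR (0 OR (0 IMPLIES NOT 0))) -> 0
  row 2 [000010]: ((0 OR (NOT 0 XOR 1)) XOR (0 OR (0 IMPLIES NOT 0))) -> 1
  row 3 [000011]: ((0 OR (NOT 0 XOR 1)) XOR (0 OR (0 IMPLIES NOT 0))) -> 1
  row 4 [000100]: ((0 OR (NOT 0 XOR 0)) XOR (1 OR (1 IMPLIES NOT 1))) -> 0
  (every remaining row is evaluated the same way; all 64 results are listed next)
Full result column, 8 rows per line (x1,x2,x3 fixed per line; x4,x5,x6 runs 000..111 left to right):
  rows 0-7 [x1,x2,x3=000]: 00110011  (ones: 4)
  rows 8-15 [x1,x2,x3=001]: 00110011  (ones: 4)
  rows 16-23 [x1,x2,x3=010]: 11001100  (ones: 4)
  rows 24-31 [x1,x2,x3=011]: 11001100  (ones: 4)
  rows 32-39 [x1,x2,x3=100]: 00000000  (ones: 0)
  rows 40-47 [x1,x2,x3=101]: 00000000  (ones: 0)
  rows 48-55 [x1,x2,x3=110]: 00000000  (ones: 0)
  rows 56-63 [x1,x2,x3=111]: 00000000  (ones: 0)
Count of 1-rows = 4+4+4+4+0+0+0+0 = 16

16


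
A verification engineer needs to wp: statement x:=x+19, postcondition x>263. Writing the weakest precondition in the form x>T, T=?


Formula: wp(x:=E, P) = P[E/x] (substitute E for x in postcondition)
Step 1: Postcondition: x>263
Step 2: Substitute x+19 for x: x+19>263
Step 3: Solve for x: x > 263-19 = 244

244


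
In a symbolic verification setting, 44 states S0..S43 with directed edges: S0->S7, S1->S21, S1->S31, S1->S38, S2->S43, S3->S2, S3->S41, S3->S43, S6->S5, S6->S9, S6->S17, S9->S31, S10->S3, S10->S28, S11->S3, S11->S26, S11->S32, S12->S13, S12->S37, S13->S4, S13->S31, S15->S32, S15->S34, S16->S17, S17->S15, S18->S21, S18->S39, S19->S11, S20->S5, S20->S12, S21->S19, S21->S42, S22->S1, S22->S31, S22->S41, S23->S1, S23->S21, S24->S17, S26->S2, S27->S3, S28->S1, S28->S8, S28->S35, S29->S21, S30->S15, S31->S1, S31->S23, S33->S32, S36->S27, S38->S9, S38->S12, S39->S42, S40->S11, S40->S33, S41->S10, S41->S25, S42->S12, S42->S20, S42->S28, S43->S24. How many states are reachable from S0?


BFS from S0:
  layer 0: {S0}
  layer 1: {S7}
Reachable set: {S0, S7}
Count = 2

2


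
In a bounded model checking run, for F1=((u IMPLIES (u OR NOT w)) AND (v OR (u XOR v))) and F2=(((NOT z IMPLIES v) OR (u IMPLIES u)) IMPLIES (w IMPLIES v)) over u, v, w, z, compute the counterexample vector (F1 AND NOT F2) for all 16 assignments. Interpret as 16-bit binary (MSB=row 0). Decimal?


F1 = ((u IMPLIES (u OR NOT w)) AND (v OR (u XOR v)))
F2 = (((NOT z IMPLIES v) OR (u IMPLIES u)) IMPLIES (w IMPLIES v))
Counterexample to F1=>F2 is where F1=1 and F2=0.
Evaluate each row (bits = u,v,w,z, MSB first):
  row 0 [0000]: F1=0 F2=1 -> F1&~F2 -> 0
  row 1 [0001]: F1=0 F2=1 -> F1&~F2 -> 0
  row 2 [0010]: F1=0 F2=0 -> F1&~F2 -> 0
  row 3 [0011]: F1=0 F2=0 -> F1&~F2 -> 0
  row 4 [0100]: F1=1 F2=1 -> F1&~F2 -> 0
  row 5 [0101]: F1=1 F2=1 -> F1&~F2 -> 0
  row 6 [0110]: F1=1 F2=1 -> F1&~F2 -> 0
  row 7 [0111]: F1=1 F2=1 -> F1&~F2 -> 0
  row 8 [1000]: F1=1 F2=1 -> F1&~F2 -> 0
  row 9 [1001]: F1=1 F2=1 -> F1&~F2 -> 0
  row 10 [1010]: F1=1 F2=0 -> F1&~F2 -> 1
  row 11 [1011]: F1=1 F2=0 -> F1&~F2 -> 1
  row 12 [1100]: F1=1 F2=1 -> F1&~F2 -> 0
  row 13 [1101]: F1=1 F2=1 -> F1&~F2 -> 0
  row 14 [1110]: F1=1 F2=1 -> F1&~F2 -> 0
  row 15 [1111]: F1=1 F2=1 -> F1&~F2 -> 0
Full result column, 4 rows per line (u,v fixed per line; w,z runs 00..11 left to right):
  rows 0-3 [u,v=00]: 0000  = hex 0
  rows 4-7 [u,v=01]: 0000  = hex 0
  rows 8-11 [u,v=10]: 0011  = hex 3
  rows 12-15 [u,v=11]: 0000  = hex 0
Counterexample vector (row 0 .. row 15) = 0000000000110000
Output column grouped in 4s = 0000 0000 0011 0000 = 0x0030
Convert to decimal digit by digit (value = value*16 + digit):
  0 -> 0
  0*16 + 0 = 0
  0*16 + 3 = 3
  3*16 + 0 = 48
Decimal = 48

48


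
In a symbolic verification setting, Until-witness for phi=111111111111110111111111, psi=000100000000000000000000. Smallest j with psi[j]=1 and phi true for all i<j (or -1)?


(phi U psi) at 0: need smallest j with psi[j]=1 and phi[i]=1 for all i in [0,j).
Scan from step 0:
  step 0: phi=1, psi=0 -> continue
  step 1: phi=1, psi=0 -> continue
  step 2: phi=1, psi=0 -> continue
  step 3: psi=1 and phi held for [0,3) -> witness found
Witness step = 3

3


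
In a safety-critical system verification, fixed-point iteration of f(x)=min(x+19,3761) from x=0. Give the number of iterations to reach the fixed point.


Step 1: x=0, cap=3761, increment=19
Step 2: x grows by 19 each step until capped at 3761; fixed point is x=3761
Step 3: iterations = ceil(3761/19) = 198

198


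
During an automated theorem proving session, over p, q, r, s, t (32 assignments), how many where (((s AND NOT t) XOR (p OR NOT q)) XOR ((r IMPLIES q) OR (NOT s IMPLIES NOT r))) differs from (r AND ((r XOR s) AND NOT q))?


F1 = (((s AND NOT t) XOR (p OR NOT q)) XOR ((r IMPLIES q) OR (NOT s IMPLIES NOT r)))
F2 = (r AND ((r XOR s) AND NOT q))
Evaluate both on each of 32 rows (bits = p,q,r,s,t):
  row 0 [00000]: F1=0 F2=0 -> 0
  row 1 [00001]: F1=0 F2=0 -> 0
  row 2 [00010]: F1=1 F2=0 (differ) -> 1
  row 3 [00011]: F1=0 F2=0 -> 0
  row 4 [00100]: F1=1 F2=1 -> 0
  row 5 [00101]: F1=1 F2=1 -> 0
  row 6 [00110]: F1=1 F2=0 (differ) -> 1
  row 7 [00111]: F1=0 F2=0 -> 0
  row 8 [01000]: F1=1 F2=0 (differ) -> 1
  row 9 [01001]: F1=1 F2=0 (differ) -> 1
  row 10 [01010]: F1=0 F2=0 -> 0
  row 11 [01011]: F1=1 F2=0 (differ) -> 1
  row 12 [01100]: F1=1 F2=0 (differ) -> 1
  row 13 [01101]: F1=1 F2=0 (differ) -> 1
  row 14 [01110]: F1=0 F2=0 -> 0
  row 15 [01111]: F1=1 F2=0 (differ) -> 1
  row 16 [10000]: F1=0 F2=0 -> 0
  row 17 [10001]: F1=0 F2=0 -> 0
  row 18 [10010]: F1=1 F2=0 (differ) -> 1
  row 19 [10011]: F1=0 F2=0 -> 0
  row 20 [10100]: F1=1 F2=1 -> 0
  row 21 [10101]: F1=1 F2=1 -> 0
  row 22 [10110]: F1=1 F2=0 (differ) -> 1
  row 23 [10111]: F1=0 F2=0 -> 0
  row 24 [11000]: F1=0 F2=0 -> 0
  row 25 [11001]: F1=0 F2=0 -> 0
  row 26 [11010]: F1=1 F2=0 (differ) -> 1
  row 27 [11011]: F1=0 F2=0 -> 0
  row 28 [11100]: F1=0 F2=0 -> 0
  row 29 [11101]: F1=0 F2=0 -> 0
  row 30 [11110]: F1=1 F2=0 (differ) -> 1
  row 31 [11111]: F1=0 F2=0 -> 0
Full result column, 8 rows per line (p,q fixed per line; r,s,t runs 000..111 left to right):
  rows 0-7 [p,q=00]: 00100010  (ones: 2)
  rows 8-15 [p,q=01]: 11011101  (ones: 6)
  rows 16-23 [p,q=10]: 00100010  (ones: 2)
  rows 24-31 [p,q=11]: 00100010  (ones: 2)
Disagreements = 2+6+2+2 = 12

12


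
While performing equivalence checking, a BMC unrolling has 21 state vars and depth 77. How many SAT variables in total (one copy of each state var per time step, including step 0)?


BMC unrolls to depth k, creating one copy of each state var for steps 0..k.
Step count = 77 + 1 = 78 (steps 0 through 77)
Vars per step = 21
Total = 21 * 78 = 1638

1638


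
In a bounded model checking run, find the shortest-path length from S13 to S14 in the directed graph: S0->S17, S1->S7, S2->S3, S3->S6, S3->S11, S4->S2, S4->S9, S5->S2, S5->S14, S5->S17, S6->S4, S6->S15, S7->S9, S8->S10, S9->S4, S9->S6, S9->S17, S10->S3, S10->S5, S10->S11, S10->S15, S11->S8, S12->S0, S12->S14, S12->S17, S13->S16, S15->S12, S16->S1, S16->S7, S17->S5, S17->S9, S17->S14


BFS layer-by-layer from S13:
  dist 0: {S13}
  dist 1: {S16}
  dist 2: {S1, S7}
  dist 3: {S9}
  dist 4: {S4, S6, S17}
  dist 5: {S2, S5, S14, S15}
  -> S14 reached at distance 5
Shortest path length = 5

5


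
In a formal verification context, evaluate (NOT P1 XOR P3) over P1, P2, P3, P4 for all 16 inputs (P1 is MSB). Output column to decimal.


Formula: (NOT P1 XOR P3) over P1, P2, P3, P4 (16 rows)
Evaluate each row (bits = P1,P2,P3,P4, MSB first):
  row 0 [0000]: (NOT 0 XOR 0) -> 1
  row 1 [0001]: (NOT 0 XOR 0) -> 1
  row 2 [0010]: (NOT 0 XOR 1) -> 0
  row 3 [0011]: (NOT 0 XOR 1) -> 0
  row 4 [0100]: (NOT 0 XOR 0) -> 1
  row 5 [0101]: (NOT 0 XOR 0) -> 1
  row 6 [0110]: (NOT 0 XOR 1) -> 0
  row 7 [0111]: (NOT 0 XOR 1) -> 0
  row 8 [1000]: (NOT 1 XOR 0) -> 0
  row 9 [1001]: (NOT 1 XOR 0) -> 0
  row 10 [1010]: (NOT 1 XOR 1) -> 1
  row 11 [1011]: (NOT 1 XOR 1) -> 1
  row 12 [1100]: (NOT 1 XOR 0) -> 0
  row 13 [1101]: (NOT 1 XOR 0) -> 0
  row 14 [1110]: (NOT 1 XOR 1) -> 1
  row 15 [1111]: (NOT 1 XOR 1) -> 1
Full result column, 4 rows per line (P1,P2 fixed per line; P3,P4 runs 00..11 left to right):
  rows 0-3 [P1,P2=00]: 1100  = hex C
  rows 4-7 [P1,P2=01]: 1100  = hex C
  rows 8-11 [P1,P2=10]: 0011  = hex 3
  rows 12-15 [P1,P2=11]: 0011  = hex 3
Output column (row 0 .. row 15) = 1100110000110011
Output column grouped in 4s = 1100 1100 0011 0011 = 0xCC33
Convert to decimal digit by digit (value = value*16 + digit):
  C -> 12
  12*16 + 12 (C) = 204
  204*16 + 3 = 3267
  3267*16 + 3 = 52275
Decimal = 52275

52275


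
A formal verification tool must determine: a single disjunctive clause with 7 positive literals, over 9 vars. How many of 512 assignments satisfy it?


Step 1: Total=2^9=512
Step 2: Unsat when all 7 false: 2^2=4
Step 3: Sat=512-4=508

508


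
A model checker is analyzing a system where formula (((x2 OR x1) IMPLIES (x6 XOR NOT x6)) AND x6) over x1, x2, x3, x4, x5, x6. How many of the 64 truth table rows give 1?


Formula: (((x2 OR x1) IMPLIES (x6 XOR NOT x6)) AND x6) over 6 vars (64 rows)
Evaluate each row (x1, x2, x3, x4, x5, x6 as bits, MSB first):
  row 0 [000000]: (((0 OR 0) IMPLIES (0 XOR NOT 0)) AND 0) -> 0
  row 1 [000001]: (((0 OR 0) IMPLIES (1 XOR NOT 1)) AND 1) -> 1
  row 2 [000010]: (((0 OR 0) IMPLIES (0 XOR NOT 0)) AND 0) -> 0
  row 3 [000011]: (((0 OR 0) IMPLIES (1 XOR NOT 1)) AND 1) -> 1
  row 4 [000100]: (((0 OR 0) IMPLIES (0 XOR NOT 0)) AND 0) -> 0
  (every remaining row is evaluated the same way; all 64 results are listed next)
Full result column, 8 rows per line (x1,x2,x3 fixed per line; x4,x5,x6 runs 000..111 left to right):
  rows 0-7 [x1,x2,x3=000]: 01010101  (ones: 4)
  rows 8-15 [x1,x2,x3=001]: 01010101  (ones: 4)
  rows 16-23 [x1,x2,x3=010]: 01010101  (ones: 4)
  rows 24-31 [x1,x2,x3=011]: 01010101  (ones: 4)
  rows 32-39 [x1,x2,x3=100]: 01010101  (ones: 4)
  rows 40-47 [x1,x2,x3=101]: 01010101  (ones: 4)
  rows 48-55 [x1,x2,x3=110]: 01010101  (ones: 4)
  rows 56-63 [x1,x2,x3=111]: 01010101  (ones: 4)
Count of 1-rows = 4+4+4+4+4+4+4+4 = 32

32


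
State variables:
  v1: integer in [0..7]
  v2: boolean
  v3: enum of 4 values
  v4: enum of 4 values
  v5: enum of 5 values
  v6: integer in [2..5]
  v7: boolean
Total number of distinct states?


State space = product of domain sizes of all variables.
Domain sizes:
  v1 (integer in [0..7]): 8
  v2 (boolean): 2
  v3 (enum of 4 values): 4
  v4 (enum of 4 values): 4
  v5 (enum of 5 values): 5
  v6 (integer in [2..5]): 4
  v7 (boolean): 2
Product = 8 * 2 * 4 * 4 * 5 * 4 * 2 = 10240

10240


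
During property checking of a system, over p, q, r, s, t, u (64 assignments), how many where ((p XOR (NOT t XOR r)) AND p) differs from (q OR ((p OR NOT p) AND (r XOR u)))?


F1 = ((p XOR (NOT t XOR r)) AND p)
F2 = (q OR ((p OR NOT p) AND (r XOR u)))
Evaluate both on each of 64 rows (bits = p,q,r,s,t,u):
  row 0 [000000]: F1=0 F2=0 -> 0
  row 1 [000001]: F1=0 F2=1 (differ) -> 1
  row 2 [000010]: F1=0 F2=0 -> 0
  row 3 [000011]: F1=0 F2=1 (differ) -> 1
  row 4 [000100]: F1=0 F2=0 -> 0
  (every remaining row is evaluated the same way; all 64 results are listed next)
Full result column, 8 rows per line (p,q,r fixed per line; s,t,u runs 000..111 left to right):
  rows 0-7 [p,q,r=000]: 01010101  (ones: 4)
  rows 8-15 [p,q,r=001]: 10101010  (ones: 4)
  rows 16-23 [p,q,r=010]: 11111111  (ones: 8)
  rows 24-31 [p,q,r=011]: 11111111  (ones: 8)
  rows 32-39 [p,q,r=100]: 01100110  (ones: 4)
  rows 40-47 [p,q,r=101]: 01100110  (ones: 4)
  rows 48-55 [p,q,r=110]: 11001100  (ones: 4)
  rows 56-63 [p,q,r=111]: 00110011  (ones: 4)
Disagreements = 4+4+8+8+4+4+4+4 = 40

40


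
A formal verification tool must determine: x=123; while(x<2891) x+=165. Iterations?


Step 1: x goes from 123 toward 2891 by 165; the body runs while x<2891, so iterations = ceil((bound-start)/step)
Step 2: Distance=2768
Step 3: ceil(2768/165)=17

17


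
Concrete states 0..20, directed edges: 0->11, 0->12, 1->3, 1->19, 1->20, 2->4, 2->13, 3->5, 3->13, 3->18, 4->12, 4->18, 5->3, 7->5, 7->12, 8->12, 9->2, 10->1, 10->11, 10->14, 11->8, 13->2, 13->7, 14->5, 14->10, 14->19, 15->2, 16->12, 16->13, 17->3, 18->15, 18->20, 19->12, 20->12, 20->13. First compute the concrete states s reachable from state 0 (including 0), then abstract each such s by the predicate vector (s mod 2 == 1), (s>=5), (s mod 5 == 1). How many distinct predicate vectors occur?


BFS from 0:
Concrete reachable: {0, 8, 11, 12}
Abstract via predicates (s mod 2 == 1), (s>=5), (s mod 5 == 1):
  (0,0,0) <- {0}
  (0,1,0) <- {8, 12}
  (1,1,1) <- {11}
Distinct abstract states = 3

3


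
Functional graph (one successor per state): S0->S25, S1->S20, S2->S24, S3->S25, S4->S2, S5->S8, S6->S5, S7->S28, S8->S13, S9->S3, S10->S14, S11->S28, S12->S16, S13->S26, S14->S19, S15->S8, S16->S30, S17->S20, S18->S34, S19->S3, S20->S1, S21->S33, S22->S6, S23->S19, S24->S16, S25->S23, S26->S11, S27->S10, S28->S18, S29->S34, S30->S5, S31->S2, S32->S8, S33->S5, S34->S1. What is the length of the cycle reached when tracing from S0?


Trace from S0 until a state repeats:
  S0 -> S25 -> S23 -> S19 -> S3 -> S25
S25 first seen at step 1, revisited at step 5.
Cycle length = 5 - 1 = 4

4


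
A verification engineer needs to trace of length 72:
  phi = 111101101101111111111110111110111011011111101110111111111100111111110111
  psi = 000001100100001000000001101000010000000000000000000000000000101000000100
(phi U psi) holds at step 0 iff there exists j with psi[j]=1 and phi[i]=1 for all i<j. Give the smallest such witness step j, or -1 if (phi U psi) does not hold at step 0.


(phi U psi) at 0: need smallest j with psi[j]=1 and phi[i]=1 for all i in [0,j).
Scan from step 0:
  step 0: phi=1, psi=0 -> continue
  step 1: phi=1, psi=0 -> continue
  step 2: phi=1, psi=0 -> continue
  step 3: phi=1, psi=0 -> continue
  step 4: phi=0 -> phi-prefix broken from here
  step 5: psi=1 but phi already failed -> not a witness
  step 6: psi=1 but phi already failed -> not a witness
  step 9: psi=1 but phi already failed -> not a witness
  step 14: psi=1 but phi already failed -> not a witness
  step 23: psi=1 but phi already failed -> not a witness
  step 24: psi=1 but phi already failed -> not a witness
  step 26: psi=1 but phi already failed -> not a witness
  step 31: psi=1 but phi already failed -> not a witness
  step 60: psi=1 but phi already failed -> not a witness
  step 62: psi=1 but phi already failed -> not a witness
  step 69: psi=1 but phi already failed -> not a witness
  end of trace: no witness -> -1
Witness step = -1

-1


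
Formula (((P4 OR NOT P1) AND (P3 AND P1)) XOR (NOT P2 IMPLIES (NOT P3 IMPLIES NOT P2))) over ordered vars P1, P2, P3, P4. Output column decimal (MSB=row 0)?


Formula: (((P4 OR NOT P1) AND (P3 AND P1)) XOR (NOT P2 IMPLIES (NOT P3 IMPLIES NOT P2))) over P1, P2, P3, P4 (16 rows)
Evaluate each row (bits = P1,P2,P3,P4, MSB first):
  row 0 [0000]: (((0 OR NOT 0) AND (0 AND 0)) XOR (NOT 0 IMPLIES (NOT 0 IMPLIES NOT 0))) -> 1
  row 1 [0001]: (((1 OR NOT 0) AND (0 AND 0)) XOR (NOT 0 IMPLIES (NOT 0 IMPLIES NOT 0))) -> 1
  row 2 [0010]: (((0 OR NOT 0) AND (1 AND 0)) XOR (NOT 0 IMPLIES (NOT 1 IMPLIES NOT 0))) -> 1
  row 3 [0011]: (((1 OR NOT 0) AND (1 AND 0)) XOR (NOT 0 IMPLIES (NOT 1 IMPLIES NOT 0))) -> 1
  row 4 [0100]: (((0 OR NOT 0) AND (0 AND 0)) XOR (NOT 1 IMPLIES (NOT 0 IMPLIES NOT 1))) -> 1
  row 5 [0101]: (((1 OR NOT 0) AND (0 AND 0)) XOR (NOT 1 IMPLIES (NOT 0 IMPLIES NOT 1))) -> 1
  row 6 [0110]: (((0 OR NOT 0) AND (1 AND 0)) XOR (NOT 1 IMPLIES (NOT 1 IMPLIES NOT 1))) -> 1
  row 7 [0111]: (((1 OR NOT 0) AND (1 AND 0)) XOR (NOT 1 IMPLIES (NOT 1 IMPLIES NOT 1))) -> 1
  row 8 [1000]: (((0 OR NOT 1) AND (0 AND 1)) XOR (NOT 0 IMPLIES (NOT 0 IMPLIES NOT 0))) -> 1
  row 9 [1001]: (((1 OR NOT 1) AND (0 AND 1)) XOR (NOT 0 IMPLIES (NOT 0 IMPLIES NOT 0))) -> 1
  row 10 [1010]: (((0 OR NOT 1) AND (1 AND 1)) XOR (NOT 0 IMPLIES (NOT 1 IMPLIES NOT 0))) -> 1
  row 11 [1011]: (((1 OR NOT 1) AND (1 AND 1)) XOR (NOT 0 IMPLIES (NOT 1 IMPLIES NOT 0))) -> 0
  row 12 [1100]: (((0 OR NOT 1) AND (0 AND 1)) XOR (NOT 1 IMPLIES (NOT 0 IMPLIES NOT 1))) -> 1
  row 13 [1101]: (((1 OR NOT 1) AND (0 AND 1)) XOR (NOT 1 IMPLIES (NOT 0 IMPLIES NOT 1))) -> 1
  row 14 [1110]: (((0 OR NOT 1) AND (1 AND 1)) XOR (NOT 1 IMPLIES (NOT 1 IMPLIES NOT 1))) -> 1
  row 15 [1111]: (((1 OR NOT 1) AND (1 AND 1)) XOR (NOT 1 IMPLIES (NOT 1 IMPLIES NOT 1))) -> 0
Full result column, 4 rows per line (P1,P2 fixed per line; P3,P4 runs 00..11 left to right):
  rows 0-3 [P1,P2=00]: 1111  = hex F
  rows 4-7 [P1,P2=01]: 1111  = hex F
  rows 8-11 [P1,P2=10]: 1110  = hex E
  rows 12-15 [P1,P2=11]: 1110  = hex E
Output column (row 0 .. row 15) = 1111111111101110
Output column grouped in 4s = 1111 1111 1110 1110 = 0xFFEE
Convert to decimal digit by digit (value = value*16 + digit):
  F -> 15
  15*16 + 15 (F) = 255
  255*16 + 14 (E) = 4094
  4094*16 + 14 (E) = 65518
Decimal = 65518

65518


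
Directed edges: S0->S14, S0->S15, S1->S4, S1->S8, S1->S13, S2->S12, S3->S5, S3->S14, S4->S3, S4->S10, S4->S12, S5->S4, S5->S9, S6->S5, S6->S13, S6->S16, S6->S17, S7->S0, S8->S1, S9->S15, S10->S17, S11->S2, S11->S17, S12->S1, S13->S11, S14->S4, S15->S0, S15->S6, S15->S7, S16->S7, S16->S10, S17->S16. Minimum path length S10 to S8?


BFS layer-by-layer from S10:
  dist 0: {S10}
  dist 1: {S17}
  dist 2: {S16}
  dist 3: {S7}
  dist 4: {S0}
  dist 5: {S14, S15}
  dist 6: {S4, S6}
  dist 7: {S3, S5, S12, S13}
  dist 8: {S1, S9, S11}
  dist 9: {S2, S8}
  -> S8 reached at distance 9
Shortest path length = 9

9


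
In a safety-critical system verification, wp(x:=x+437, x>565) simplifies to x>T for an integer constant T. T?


Formula: wp(x:=E, P) = P[E/x] (substitute E for x in postcondition)
Step 1: Postcondition: x>565
Step 2: Substitute x+437 for x: x+437>565
Step 3: Solve for x: x > 565-437 = 128

128


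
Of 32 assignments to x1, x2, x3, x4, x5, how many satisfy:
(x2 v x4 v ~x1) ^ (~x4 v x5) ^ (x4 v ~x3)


CNF with 3 clauses over 5 vars (32 assignments).
An assignment satisfies CNF iff every clause has >=1 true literal.
Check each row (bits = x1,x2,x3,x4,x5; clause T/F shown):
  row 0 [00000]: clauses=TTT -> 1
  row 1 [00001]: clauses=TTT -> 1
  row 2 [00010]: clauses=TFT -> 0
  row 3 [00011]: clauses=TTT -> 1
  row 4 [00100]: clauses=TTF -> 0
  row 5 [00101]: clauses=TTF -> 0
  row 6 [00110]: clauses=TFT -> 0
  row 7 [00111]: clauses=TTT -> 1
  row 8 [01000]: clauses=TTT -> 1
  row 9 [01001]: clauses=TTT -> 1
  row 10 [01010]: clauses=TFT -> 0
  row 11 [01011]: clauses=TTT -> 1
  row 12 [01100]: clauses=TTF -> 0
  row 13 [01101]: clauses=TTF -> 0
  row 14 [01110]: clauses=TFT -> 0
  row 15 [01111]: clauses=TTT -> 1
  row 16 [10000]: clauses=FTT -> 0
  row 17 [10001]: clauses=FTT -> 0
  row 18 [10010]: clauses=TFT -> 0
  row 19 [10011]: clauses=TTT -> 1
  row 20 [10100]: clauses=FTF -> 0
  row 21 [10101]: clauses=FTF -> 0
  row 22 [10110]: clauses=TFT -> 0
  row 23 [10111]: clauses=TTT -> 1
  row 24 [11000]: clauses=TTT -> 1
  row 25 [11001]: clauses=TTT -> 1
  row 26 [11010]: clauses=TFT -> 0
  row 27 [11011]: clauses=TTT -> 1
  row 28 [11100]: clauses=TTF -> 0
  row 29 [11101]: clauses=TTF -> 0
  row 30 [11110]: clauses=TFT -> 0
  row 31 [11111]: clauses=TTT -> 1
Full result column, 8 rows per line (x1,x2 fixed per line; x3,x4,x5 runs 000..111 left to right):
  rows 0-7 [x1,x2=00]: 11010001  (ones: 4)
  rows 8-15 [x1,x2=01]: 11010001  (ones: 4)
  rows 16-23 [x1,x2=10]: 00010001  (ones: 2)
  rows 24-31 [x1,x2=11]: 11010001  (ones: 4)
Satisfying assignments = 4+4+2+4 = 14

14


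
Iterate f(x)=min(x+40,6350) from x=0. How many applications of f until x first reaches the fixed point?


Step 1: x=0, cap=6350, increment=40
Step 2: x grows by 40 each step until capped at 6350; fixed point is x=6350
Step 3: iterations = ceil(6350/40) = 159

159


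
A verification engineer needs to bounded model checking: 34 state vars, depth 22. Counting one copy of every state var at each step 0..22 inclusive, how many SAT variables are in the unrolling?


BMC unrolls to depth k, creating one copy of each state var for steps 0..k.
Step count = 22 + 1 = 23 (steps 0 through 22)
Vars per step = 34
Total = 34 * 23 = 782

782


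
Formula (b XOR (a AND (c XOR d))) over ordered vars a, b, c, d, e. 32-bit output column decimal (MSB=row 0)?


Formula: (b XOR (a AND (c XOR d))) over a, b, c, d, e (32 rows)
Evaluate each row (bits = a,b,c,d,e, MSB first):
  row 0 [00000]: (0 XOR (0 AND (0 XOR 0))) -> 0
  row 1 [00001]: (0 XOR (0 AND (0 XOR 0))) -> 0
  row 2 [00010]: (0 XOR (0 AND (0 XOR 1))) -> 0
  row 3 [00011]: (0 XOR (0 AND (0 XOR 1))) -> 0
  row 4 [00100]: (0 XOR (0 AND (1 XOR 0))) -> 0
  row 5 [00101]: (0 XOR (0 AND (1 XOR 0))) -> 0
  row 6 [00110]: (0 XOR (0 AND (1 XOR 1))) -> 0
  row 7 [00111]: (0 XOR (0 AND (1 XOR 1))) -> 0
  row 8 [01000]: (1 XOR (0 AND (0 XOR 0))) -> 1
  row 9 [01001]: (1 XOR (0 AND (0 XOR 0))) -> 1
  row 10 [01010]: (1 XOR (0 AND (0 XOR 1))) -> 1
  row 11 [01011]: (1 XOR (0 AND (0 XOR 1))) -> 1
  row 12 [01100]: (1 XOR (0 AND (1 XOR 0))) -> 1
  row 13 [01101]: (1 XOR (0 AND (1 XOR 0))) -> 1
  row 14 [01110]: (1 XOR (0 AND (1 XOR 1))) -> 1
  row 15 [01111]: (1 XOR (0 AND (1 XOR 1))) -> 1
  row 16 [10000]: (0 XOR (1 AND (0 XOR 0))) -> 0
  row 17 [10001]: (0 XOR (1 AND (0 XOR 0))) -> 0
  row 18 [10010]: (0 XOR (1 AND (0 XOR 1))) -> 1
  row 19 [10011]: (0 XOR (1 AND (0 XOR 1))) -> 1
  row 20 [10100]: (0 XOR (1 AND (1 XOR 0))) -> 1
  row 21 [10101]: (0 XOR (1 AND (1 XOR 0))) -> 1
  row 22 [10110]: (0 XOR (1 AND (1 XOR 1))) -> 0
  row 23 [10111]: (0 XOR (1 AND (1 XOR 1))) -> 0
  row 24 [11000]: (1 XOR (1 AND (0 XOR 0))) -> 1
  row 25 [11001]: (1 XOR (1 AND (0 XOR 0))) -> 1
  row 26 [11010]: (1 XOR (1 AND (0 XOR 1))) -> 0
  row 27 [11011]: (1 XOR (1 AND (0 XOR 1))) -> 0
  row 28 [11100]: (1 XOR (1 AND (1 XOR 0))) -> 0
  row 29 [11101]: (1 XOR (1 AND (1 XOR 0))) -> 0
  row 30 [11110]: (1 XOR (1 AND (1 XOR 1))) -> 1
  row 31 [11111]: (1 XOR (1 AND (1 XOR 1))) -> 1
Full result column, 4 rows per line (a,b,c fixed per line; d,e runs 00..11 left to right):
  rows 0-3 [a,b,c=000]: 0000  = hex 0
  rows 4-7 [a,b,c=001]: 0000  = hex 0
  rows 8-11 [a,b,c=010]: 1111  = hex F
  rows 12-15 [a,b,c=011]: 1111  = hex F
  rows 16-19 [a,b,c=100]: 0011  = hex 3
  rows 20-23 [a,b,c=101]: 1100  = hex C
  rows 24-27 [a,b,c=110]: 1100  = hex C
  rows 28-31 [a,b,c=111]: 0011  = hex 3
Output column (row 0 .. row 31) = 00000000111111110011110011000011
Output column grouped in 4s = 0000 0000 1111 1111 0011 1100 1100 0011 = 0x00FF3CC3
Convert to decimal digit by digit (value = value*16 + digit):
  0 -> 0
  0*16 + 0 = 0
  0*16 + 15 (F) = 15
  15*16 + 15 (F) = 255
  255*16 + 3 = 4083
  4083*16 + 12 (C) = 65340
  65340*16 + 12 (C) = 1045452
  1045452*16 + 3 = 16727235
Decimal = 16727235

16727235


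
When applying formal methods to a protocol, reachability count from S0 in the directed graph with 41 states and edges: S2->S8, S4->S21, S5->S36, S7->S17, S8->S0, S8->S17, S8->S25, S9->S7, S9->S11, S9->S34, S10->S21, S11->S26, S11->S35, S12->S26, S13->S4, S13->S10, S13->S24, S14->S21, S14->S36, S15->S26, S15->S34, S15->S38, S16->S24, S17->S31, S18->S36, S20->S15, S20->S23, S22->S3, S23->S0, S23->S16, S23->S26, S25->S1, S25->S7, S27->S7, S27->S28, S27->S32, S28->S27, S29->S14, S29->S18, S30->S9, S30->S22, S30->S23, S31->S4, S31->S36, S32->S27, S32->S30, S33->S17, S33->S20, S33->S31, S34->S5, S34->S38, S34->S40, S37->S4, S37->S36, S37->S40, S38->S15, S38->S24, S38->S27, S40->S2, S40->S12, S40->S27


BFS from S0:
  layer 0: {S0}
Reachable set: {S0}
Count = 1

1


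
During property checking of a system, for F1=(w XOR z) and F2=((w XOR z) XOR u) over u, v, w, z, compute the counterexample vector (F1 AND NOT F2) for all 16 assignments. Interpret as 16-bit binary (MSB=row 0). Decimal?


F1 = (w XOR z)
F2 = ((w XOR z) XOR u)
Counterexample to F1=>F2 is where F1=1 and F2=0.
Evaluate each row (bits = u,v,w,z, MSB first):
  row 0 [0000]: F1=0 F2=0 -> F1&~F2 -> 0
  row 1 [0001]: F1=1 F2=1 -> F1&~F2 -> 0
  row 2 [0010]: F1=1 F2=1 -> F1&~F2 -> 0
  row 3 [0011]: F1=0 F2=0 -> F1&~F2 -> 0
  row 4 [0100]: F1=0 F2=0 -> F1&~F2 -> 0
  row 5 [0101]: F1=1 F2=1 -> F1&~F2 -> 0
  row 6 [0110]: F1=1 F2=1 -> F1&~F2 -> 0
  row 7 [0111]: F1=0 F2=0 -> F1&~F2 -> 0
  row 8 [1000]: F1=0 F2=1 -> F1&~F2 -> 0
  row 9 [1001]: F1=1 F2=0 -> F1&~F2 -> 1
  row 10 [1010]: F1=1 F2=0 -> F1&~F2 -> 1
  row 11 [1011]: F1=0 F2=1 -> F1&~F2 -> 0
  row 12 [1100]: F1=0 F2=1 -> F1&~F2 -> 0
  row 13 [1101]: F1=1 F2=0 -> F1&~F2 -> 1
  row 14 [1110]: F1=1 F2=0 -> F1&~F2 -> 1
  row 15 [1111]: F1=0 F2=1 -> F1&~F2 -> 0
Full result column, 4 rows per line (u,v fixed per line; w,z runs 00..11 left to right):
  rows 0-3 [u,v=00]: 0000  = hex 0
  rows 4-7 [u,v=01]: 0000  = hex 0
  rows 8-11 [u,v=10]: 0110  = hex 6
  rows 12-15 [u,v=11]: 0110  = hex 6
Counterexample vector (row 0 .. row 15) = 0000000001100110
Output column grouped in 4s = 0000 0000 0110 0110 = 0x0066
Convert to decimal digit by digit (value = value*16 + digit):
  0 -> 0
  0*16 + 0 = 0
  0*16 + 6 = 6
  6*16 + 6 = 102
Decimal = 102

102


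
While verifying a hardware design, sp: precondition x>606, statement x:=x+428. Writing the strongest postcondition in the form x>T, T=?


Formula: sp(P, x:=E) = exists old_x. (x = E[old_x/x]) AND P[old_x/x] (old_x is the value of x before the assignment; eliminate old_x by solving x = E[old_x/x] for old_x)
Step 1: Precondition P: x>606, i.e. old_x > 606
Step 2: Assignment gives x = old_x + 428, so old_x = x - 428
Step 3: Substitute into P: x - 428 > 606
Step 4: Simplify: x > 606+428 = 1034

1034


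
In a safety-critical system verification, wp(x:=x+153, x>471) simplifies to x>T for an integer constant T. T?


Formula: wp(x:=E, P) = P[E/x] (substitute E for x in postcondition)
Step 1: Postcondition: x>471
Step 2: Substitute x+153 for x: x+153>471
Step 3: Solve for x: x > 471-153 = 318

318


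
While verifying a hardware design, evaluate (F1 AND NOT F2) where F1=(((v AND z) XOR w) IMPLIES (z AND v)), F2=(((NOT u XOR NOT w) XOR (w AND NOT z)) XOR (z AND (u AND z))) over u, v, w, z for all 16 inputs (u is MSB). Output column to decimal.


F1 = (((v AND z) XOR w) IMPLIES (z AND v))
F2 = (((NOT u XOR NOT w) XOR (w AND NOT z)) XOR (z AND (u AND z)))
Counterexample to F1=>F2 is where F1=1 and F2=0.
Evaluate each row (bits = u,v,w,z, MSB first):
  row 0 [0000]: F1=1 F2=0 -> F1&~F2 -> 1
  row 1 [0001]: F1=1 F2=0 -> F1&~F2 -> 1
  row 2 [0010]: F1=0 F2=0 -> F1&~F2 -> 0
  row 3 [0011]: F1=0 F2=1 -> F1&~F2 -> 0
  row 4 [0100]: F1=1 F2=0 -> F1&~F2 -> 1
  row 5 [0101]: F1=1 F2=0 -> F1&~F2 -> 1
  row 6 [0110]: F1=0 F2=0 -> F1&~F2 -> 0
  row 7 [0111]: F1=1 F2=1 -> F1&~F2 -> 0
  row 8 [1000]: F1=1 F2=1 -> F1&~F2 -> 0
  row 9 [1001]: F1=1 F2=0 -> F1&~F2 -> 1
  row 10 [1010]: F1=0 F2=1 -> F1&~F2 -> 0
  row 11 [1011]: F1=0 F2=1 -> F1&~F2 -> 0
  row 12 [1100]: F1=1 F2=1 -> F1&~F2 -> 0
  row 13 [1101]: F1=1 F2=0 -> F1&~F2 -> 1
  row 14 [1110]: F1=0 F2=1 -> F1&~F2 -> 0
  row 15 [1111]: F1=1 F2=1 -> F1&~F2 -> 0
Full result column, 4 rows per line (u,v fixed per line; w,z runs 00..11 left to right):
  rows 0-3 [u,v=00]: 1100  = hex C
  rows 4-7 [u,v=01]: 1100  = hex C
  rows 8-11 [u,v=10]: 0100  = hex 4
  rows 12-15 [u,v=11]: 0100  = hex 4
Counterexample vector (row 0 .. row 15) = 1100110001000100
Output column grouped in 4s = 1100 1100 0100 0100 = 0xCC44
Convert to decimal digit by digit (value = value*16 + digit):
  C -> 12
  12*16 + 12 (C) = 204
  204*16 + 4 = 3268
  3268*16 + 4 = 52292
Decimal = 52292

52292


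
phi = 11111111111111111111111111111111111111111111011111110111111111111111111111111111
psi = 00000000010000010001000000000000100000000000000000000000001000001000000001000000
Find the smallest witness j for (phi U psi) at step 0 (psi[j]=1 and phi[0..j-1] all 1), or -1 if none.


(phi U psi) at 0: need smallest j with psi[j]=1 and phi[i]=1 for all i in [0,j).
Scan from step 0:
  step 0: phi=1, psi=0 -> continue
  step 1: phi=1, psi=0 -> continue
  step 2: phi=1, psi=0 -> continue
  step 3: phi=1, psi=0 -> continue
  step 9: psi=1 and phi held for [0,9) -> witness found
Witness step = 9

9


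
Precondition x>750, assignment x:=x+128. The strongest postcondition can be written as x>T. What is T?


Formula: sp(P, x:=E) = exists old_x. (x = E[old_x/x]) AND P[old_x/x] (old_x is the value of x before the assignment; eliminate old_x by solving x = E[old_x/x] for old_x)
Step 1: Precondition P: x>750, i.e. old_x > 750
Step 2: Assignment gives x = old_x + 128, so old_x = x - 128
Step 3: Substitute into P: x - 128 > 750
Step 4: Simplify: x > 750+128 = 878

878


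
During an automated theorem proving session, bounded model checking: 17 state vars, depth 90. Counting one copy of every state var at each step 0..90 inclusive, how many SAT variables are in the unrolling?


BMC unrolls to depth k, creating one copy of each state var for steps 0..k.
Step count = 90 + 1 = 91 (steps 0 through 90)
Vars per step = 17
Total = 17 * 91 = 1547

1547


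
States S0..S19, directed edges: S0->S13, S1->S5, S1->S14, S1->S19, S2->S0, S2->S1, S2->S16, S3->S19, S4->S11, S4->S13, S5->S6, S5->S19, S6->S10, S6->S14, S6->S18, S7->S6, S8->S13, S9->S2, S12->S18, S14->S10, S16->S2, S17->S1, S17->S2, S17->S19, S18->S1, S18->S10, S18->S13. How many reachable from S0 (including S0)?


BFS from S0:
  layer 0: {S0}
  layer 1: {S13}
Reachable set: {S0, S13}
Count = 2

2


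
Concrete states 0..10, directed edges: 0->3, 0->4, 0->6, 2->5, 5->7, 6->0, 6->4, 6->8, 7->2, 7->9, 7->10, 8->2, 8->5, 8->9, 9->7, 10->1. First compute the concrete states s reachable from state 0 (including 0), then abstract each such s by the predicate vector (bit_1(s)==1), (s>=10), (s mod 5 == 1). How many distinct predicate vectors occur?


BFS from 0:
Concrete reachable: {0, 1, 2, 3, 4, 5, 6, 7, 8, 9, 10}
Abstract via predicates (bit_1(s)==1), (s>=10), (s mod 5 == 1):
  (0,0,0) <- {0, 4, 5, 8, 9}
  (0,0,1) <- {1}
  (1,0,0) <- {2, 3, 7}
  (1,0,1) <- {6}
  (1,1,0) <- {10}
Distinct abstract states = 5

5


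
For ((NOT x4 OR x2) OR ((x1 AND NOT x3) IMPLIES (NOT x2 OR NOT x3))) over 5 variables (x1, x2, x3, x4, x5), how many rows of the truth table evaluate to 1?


Formula: ((NOT x4 OR x2) OR ((x1 AND NOT x3) IMPLIES (NOT x2 OR NOT x3))) over 5 vars (32 rows)
Evaluate each row (x1, x2, x3, x4, x5 as bits, MSB first):
  row 0 [00000]: ((NOT 0 OR 0) OR ((0 AND NOT 0) IMPLIES (NOT 0 OR NOT 0))) -> 1
  row 1 [00001]: ((NOT 0 OR 0) OR ((0 AND NOT 0) IMPLIES (NOT 0 OR NOT 0))) -> 1
  row 2 [00010]: ((NOT 1 OR 0) OR ((0 AND NOT 0) IMPLIES (NOT 0 OR NOT 0))) -> 1
  row 3 [00011]: ((NOT 1 OR 0) OR ((0 AND NOT 0) IMPLIES (NOT 0 OR NOT 0))) -> 1
  row 4 [00100]: ((NOT 0 OR 0) OR ((0 AND NOT 1) IMPLIES (NOT 0 OR NOT 1))) -> 1
  row 5 [00101]: ((NOT 0 OR 0) OR ((0 AND NOT 1) IMPLIES (NOT 0 OR NOT 1))) -> 1
  row 6 [00110]: ((NOT 1 OR 0) OR ((0 AND NOT 1) IMPLIES (NOT 0 OR NOT 1))) -> 1
  row 7 [00111]: ((NOT 1 OR 0) OR ((0 AND NOT 1) IMPLIES (NOT 0 OR NOT 1))) -> 1
  row 8 [01000]: ((NOT 0 OR 1) OR ((0 AND NOT 0) IMPLIES (NOT 1 OR NOT 0))) -> 1
  row 9 [01001]: ((NOT 0 OR 1) OR ((0 AND NOT 0) IMPLIES (NOT 1 OR NOT 0))) -> 1
  row 10 [01010]: ((NOT 1 OR 1) OR ((0 AND NOT 0) IMPLIES (NOT 1 OR NOT 0))) -> 1
  row 11 [01011]: ((NOT 1 OR 1) OR ((0 AND NOT 0) IMPLIES (NOT 1 OR NOT 0))) -> 1
  row 12 [01100]: ((NOT 0 OR 1) OR ((0 AND NOT 1) IMPLIES (NOT 1 OR NOT 1))) -> 1
  row 13 [01101]: ((NOT 0 OR 1) OR ((0 AND NOT 1) IMPLIES (NOT 1 OR NOT 1))) -> 1
  row 14 [01110]: ((NOT 1 OR 1) OR ((0 AND NOT 1) IMPLIES (NOT 1 OR NOT 1))) -> 1
  row 15 [01111]: ((NOT 1 OR 1) OR ((0 AND NOT 1) IMPLIES (NOT 1 OR NOT 1))) -> 1
  row 16 [10000]: ((NOT 0 OR 0) OR ((1 AND NOT 0) IMPLIES (NOT 0 OR NOT 0))) -> 1
  row 17 [10001]: ((NOT 0 OR 0) OR ((1 AND NOT 0) IMPLIES (NOT 0 OR NOT 0))) -> 1
  row 18 [10010]: ((NOT 1 OR 0) OR ((1 AND NOT 0) IMPLIES (NOT 0 OR NOT 0))) -> 1
  row 19 [10011]: ((NOT 1 OR 0) OR ((1 AND NOT 0) IMPLIES (NOT 0 OR NOT 0))) -> 1
  row 20 [10100]: ((NOT 0 OR 0) OR ((1 AND NOT 1) IMPLIES (NOT 0 OR NOT 1))) -> 1
  row 21 [10101]: ((NOT 0 OR 0) OR ((1 AND NOT 1) IMPLIES (NOT 0 OR NOT 1))) -> 1
  row 22 [10110]: ((NOT 1 OR 0) OR ((1 AND NOT 1) IMPLIES (NOT 0 OR NOT 1))) -> 1
  row 23 [10111]: ((NOT 1 OR 0) OR ((1 AND NOT 1) IMPLIES (NOT 0 OR NOT 1))) -> 1
  row 24 [11000]: ((NOT 0 OR 1) OR ((1 AND NOT 0) IMPLIES (NOT 1 OR NOT 0))) -> 1
  row 25 [11001]: ((NOT 0 OR 1) OR ((1 AND NOT 0) IMPLIES (NOT 1 OR NOT 0))) -> 1
  row 26 [11010]: ((NOT 1 OR 1) OR ((1 AND NOT 0) IMPLIES (NOT 1 OR NOT 0))) -> 1
  row 27 [11011]: ((NOT 1 OR 1) OR ((1 AND NOT 0) IMPLIES (NOT 1 OR NOT 0))) -> 1
  row 28 [11100]: ((NOT 0 OR 1) OR ((1 AND NOT 1) IMPLIES (NOT 1 OR NOT 1))) -> 1
  row 29 [11101]: ((NOT 0 OR 1) OR ((1 AND NOT 1) IMPLIES (NOT 1 OR NOT 1))) -> 1
  row 30 [11110]: ((NOT 1 OR 1) OR ((1 AND NOT 1) IMPLIES (NOT 1 OR NOT 1))) -> 1
  row 31 [11111]: ((NOT 1 OR 1) OR ((1 AND NOT 1) IMPLIES (NOT 1 OR NOT 1))) -> 1
Full result column, 8 rows per line (x1,x2 fixed per line; x3,x4,x5 runs 000..111 left to right):
  rows 0-7 [x1,x2=00]: 11111111  (ones: 8)
  rows 8-15 [x1,x2=01]: 11111111  (ones: 8)
  rows 16-23 [x1,x2=10]: 11111111  (ones: 8)
  rows 24-31 [x1,x2=11]: 11111111  (ones: 8)
Count of 1-rows = 8+8+8+8 = 32

32


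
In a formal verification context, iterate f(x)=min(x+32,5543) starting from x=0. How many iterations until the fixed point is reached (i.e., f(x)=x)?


Step 1: x=0, cap=5543, increment=32
Step 2: x grows by 32 each step until capped at 5543; fixed point is x=5543
Step 3: iterations = ceil(5543/32) = 174

174
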